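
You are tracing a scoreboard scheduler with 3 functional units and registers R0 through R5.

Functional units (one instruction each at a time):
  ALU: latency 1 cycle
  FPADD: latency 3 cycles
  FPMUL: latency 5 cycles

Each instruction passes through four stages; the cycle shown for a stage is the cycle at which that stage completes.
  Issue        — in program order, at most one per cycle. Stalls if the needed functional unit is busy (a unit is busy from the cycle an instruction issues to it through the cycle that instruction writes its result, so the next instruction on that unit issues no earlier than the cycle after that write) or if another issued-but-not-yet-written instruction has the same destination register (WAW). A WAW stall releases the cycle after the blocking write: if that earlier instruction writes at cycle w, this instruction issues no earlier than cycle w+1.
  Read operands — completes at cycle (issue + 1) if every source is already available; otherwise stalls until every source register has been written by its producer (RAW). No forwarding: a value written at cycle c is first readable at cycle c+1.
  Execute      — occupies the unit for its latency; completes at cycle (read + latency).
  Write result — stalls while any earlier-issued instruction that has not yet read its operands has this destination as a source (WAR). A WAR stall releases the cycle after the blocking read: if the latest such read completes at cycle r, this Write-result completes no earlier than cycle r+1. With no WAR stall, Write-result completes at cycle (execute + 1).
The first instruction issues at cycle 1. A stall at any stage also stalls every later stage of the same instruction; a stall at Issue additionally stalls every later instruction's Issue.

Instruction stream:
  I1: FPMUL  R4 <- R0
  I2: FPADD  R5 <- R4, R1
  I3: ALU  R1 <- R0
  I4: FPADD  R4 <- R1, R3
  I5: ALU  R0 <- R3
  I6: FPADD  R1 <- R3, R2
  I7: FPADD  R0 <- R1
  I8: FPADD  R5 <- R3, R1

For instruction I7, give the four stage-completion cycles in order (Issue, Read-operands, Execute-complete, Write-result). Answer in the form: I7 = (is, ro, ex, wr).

I7 = (26, 27, 30, 31)

t=1  I1→FPMUL
t=2  I1 RO; I2→FPADD
t=3  I3→ALU
t=4  I3 RO
t=5  I3 EX
t=7  I1 EX
t=8  I1 WR R4
t=9  I2 RO
t=10  I3 WR R1
t=12  I2 EX
t=13  I2 WR R5
t=14  I4→FPADD
t=15  I4 RO; I5→ALU
t=16  I5 RO
t=17  I5 EX
t=18  I4 EX; I5 WR R0
t=19  I4 WR R4
t=20  I6→FPADD
t=21  I6 RO
t=24  I6 EX
t=25  I6 WR R1
t=26  I7→FPADD
t=27  I7 RO
t=30  I7 EX
t=31  I7 WR R0
t=32  I8→FPADD
t=33  I8 RO
t=36  I8 EX
t=37  I8 WR R5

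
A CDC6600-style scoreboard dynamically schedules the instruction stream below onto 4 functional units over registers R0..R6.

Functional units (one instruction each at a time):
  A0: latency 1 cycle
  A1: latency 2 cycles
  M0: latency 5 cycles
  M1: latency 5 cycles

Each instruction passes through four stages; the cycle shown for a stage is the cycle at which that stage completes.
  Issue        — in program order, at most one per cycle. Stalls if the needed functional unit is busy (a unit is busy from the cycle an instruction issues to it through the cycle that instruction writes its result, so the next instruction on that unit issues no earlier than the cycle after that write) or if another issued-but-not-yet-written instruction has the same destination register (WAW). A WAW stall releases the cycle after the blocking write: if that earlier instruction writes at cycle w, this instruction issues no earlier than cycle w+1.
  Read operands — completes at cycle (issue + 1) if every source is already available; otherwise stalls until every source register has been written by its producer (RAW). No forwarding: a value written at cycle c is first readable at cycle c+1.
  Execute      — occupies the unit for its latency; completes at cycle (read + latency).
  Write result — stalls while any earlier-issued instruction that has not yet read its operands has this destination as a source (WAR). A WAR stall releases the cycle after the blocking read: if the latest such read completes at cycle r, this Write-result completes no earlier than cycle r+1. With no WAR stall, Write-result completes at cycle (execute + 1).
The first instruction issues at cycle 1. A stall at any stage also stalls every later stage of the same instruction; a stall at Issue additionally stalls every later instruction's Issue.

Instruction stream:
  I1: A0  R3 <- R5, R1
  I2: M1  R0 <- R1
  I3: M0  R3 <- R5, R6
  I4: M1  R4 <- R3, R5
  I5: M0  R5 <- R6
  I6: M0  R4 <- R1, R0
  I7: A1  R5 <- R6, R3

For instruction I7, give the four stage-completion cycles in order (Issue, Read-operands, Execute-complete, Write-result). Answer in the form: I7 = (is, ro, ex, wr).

I7 = (22, 23, 25, 26)

1) issue 1, read 2, done 3, write 4
2) issue 2, read 3, done 8, write 9
3) issue 5, read 6, done 11, write 12  <WAW R3: wait I1 write@4>
4) issue 10, read 13, done 18, write 19  <struct: M1 busy until I2 writes@9 / RAW R3: wait I3 write@12>
5) issue 13, read 14, done 19, write 20  <struct: M0 busy until I3 writes@12>
6) issue 21, read 22, done 27, write 28  <struct: M0 busy until I5 writes@20>
7) issue 22, read 23, done 25, write 26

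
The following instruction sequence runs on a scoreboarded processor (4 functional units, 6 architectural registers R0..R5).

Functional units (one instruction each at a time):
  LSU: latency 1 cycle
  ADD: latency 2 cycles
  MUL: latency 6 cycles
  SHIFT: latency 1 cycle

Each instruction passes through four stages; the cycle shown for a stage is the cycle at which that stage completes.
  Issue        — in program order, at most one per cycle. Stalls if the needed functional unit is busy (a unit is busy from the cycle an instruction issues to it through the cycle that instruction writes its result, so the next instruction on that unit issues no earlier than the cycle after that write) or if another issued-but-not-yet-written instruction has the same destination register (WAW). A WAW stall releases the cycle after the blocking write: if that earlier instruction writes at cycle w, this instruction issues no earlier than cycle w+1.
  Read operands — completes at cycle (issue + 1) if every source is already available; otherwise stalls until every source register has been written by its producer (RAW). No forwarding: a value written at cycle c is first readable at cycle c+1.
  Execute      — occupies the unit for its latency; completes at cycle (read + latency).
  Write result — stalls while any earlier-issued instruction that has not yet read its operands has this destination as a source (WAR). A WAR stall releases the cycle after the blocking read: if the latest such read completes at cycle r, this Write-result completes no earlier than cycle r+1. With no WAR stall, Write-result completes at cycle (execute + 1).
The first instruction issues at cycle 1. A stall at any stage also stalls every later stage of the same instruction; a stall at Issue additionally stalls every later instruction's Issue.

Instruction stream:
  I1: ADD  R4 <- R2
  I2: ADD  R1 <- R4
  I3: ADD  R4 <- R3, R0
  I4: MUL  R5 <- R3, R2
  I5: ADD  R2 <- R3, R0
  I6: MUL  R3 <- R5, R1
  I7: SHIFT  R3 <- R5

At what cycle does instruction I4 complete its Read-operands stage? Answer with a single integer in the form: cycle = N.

[1] I1→ADD
[2] I1 RO
[4] I1 EX
[5] I1 WR R4
[6] I2→ADD
[7] I2 RO
[9] I2 EX
[10] I2 WR R1
[11] I3→ADD
[12] I3 RO; I4→MUL
[13] I4 RO
[14] I3 EX
[15] I3 WR R4
[16] I5→ADD
[17] I5 RO
[19] I4 EX; I5 EX
[20] I4 WR R5; I5 WR R2
[21] I6→MUL
[22] I6 RO
[28] I6 EX
[29] I6 WR R3
[30] I7→SHIFT
[31] I7 RO
[32] I7 EX
[33] I7 WR R3

cycle = 13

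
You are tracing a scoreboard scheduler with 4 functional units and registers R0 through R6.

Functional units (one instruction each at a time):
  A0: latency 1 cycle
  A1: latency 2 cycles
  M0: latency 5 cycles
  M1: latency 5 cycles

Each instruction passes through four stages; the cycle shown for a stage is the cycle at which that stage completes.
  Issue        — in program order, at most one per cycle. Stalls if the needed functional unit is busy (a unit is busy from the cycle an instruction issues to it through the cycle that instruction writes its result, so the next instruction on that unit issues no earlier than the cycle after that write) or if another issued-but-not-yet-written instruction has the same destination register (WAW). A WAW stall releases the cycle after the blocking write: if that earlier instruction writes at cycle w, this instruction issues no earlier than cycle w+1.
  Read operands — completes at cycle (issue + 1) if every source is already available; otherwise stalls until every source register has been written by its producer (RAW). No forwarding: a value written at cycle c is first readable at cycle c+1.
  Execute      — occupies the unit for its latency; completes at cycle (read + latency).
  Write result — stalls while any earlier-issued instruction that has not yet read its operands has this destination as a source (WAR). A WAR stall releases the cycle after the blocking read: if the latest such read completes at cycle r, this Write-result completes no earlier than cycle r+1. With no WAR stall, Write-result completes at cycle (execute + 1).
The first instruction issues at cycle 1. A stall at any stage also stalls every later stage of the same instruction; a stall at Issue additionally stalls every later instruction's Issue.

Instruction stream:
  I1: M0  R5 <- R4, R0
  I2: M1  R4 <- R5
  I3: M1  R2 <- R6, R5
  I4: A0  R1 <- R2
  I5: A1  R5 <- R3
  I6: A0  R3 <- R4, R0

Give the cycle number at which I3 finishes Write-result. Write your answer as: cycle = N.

cycle = 23

cycle 1: I1 issues→M0
cycle 2: I1 reads, I2 issues→M1
cycle 7: I1 exec-done
cycle 8: I1 writes R5
cycle 9: I2 reads
cycle 14: I2 exec-done
cycle 15: I2 writes R4
cycle 16: I3 issues→M1
cycle 17: I3 reads, I4 issues→A0
cycle 18: I5 issues→A1
cycle 19: I5 reads
cycle 21: I5 exec-done
cycle 22: I3 exec-done, I5 writes R5
cycle 23: I3 writes R2
cycle 24: I4 reads
cycle 25: I4 exec-done
cycle 26: I4 writes R1
cycle 27: I6 issues→A0
cycle 28: I6 reads
cycle 29: I6 exec-done
cycle 30: I6 writes R3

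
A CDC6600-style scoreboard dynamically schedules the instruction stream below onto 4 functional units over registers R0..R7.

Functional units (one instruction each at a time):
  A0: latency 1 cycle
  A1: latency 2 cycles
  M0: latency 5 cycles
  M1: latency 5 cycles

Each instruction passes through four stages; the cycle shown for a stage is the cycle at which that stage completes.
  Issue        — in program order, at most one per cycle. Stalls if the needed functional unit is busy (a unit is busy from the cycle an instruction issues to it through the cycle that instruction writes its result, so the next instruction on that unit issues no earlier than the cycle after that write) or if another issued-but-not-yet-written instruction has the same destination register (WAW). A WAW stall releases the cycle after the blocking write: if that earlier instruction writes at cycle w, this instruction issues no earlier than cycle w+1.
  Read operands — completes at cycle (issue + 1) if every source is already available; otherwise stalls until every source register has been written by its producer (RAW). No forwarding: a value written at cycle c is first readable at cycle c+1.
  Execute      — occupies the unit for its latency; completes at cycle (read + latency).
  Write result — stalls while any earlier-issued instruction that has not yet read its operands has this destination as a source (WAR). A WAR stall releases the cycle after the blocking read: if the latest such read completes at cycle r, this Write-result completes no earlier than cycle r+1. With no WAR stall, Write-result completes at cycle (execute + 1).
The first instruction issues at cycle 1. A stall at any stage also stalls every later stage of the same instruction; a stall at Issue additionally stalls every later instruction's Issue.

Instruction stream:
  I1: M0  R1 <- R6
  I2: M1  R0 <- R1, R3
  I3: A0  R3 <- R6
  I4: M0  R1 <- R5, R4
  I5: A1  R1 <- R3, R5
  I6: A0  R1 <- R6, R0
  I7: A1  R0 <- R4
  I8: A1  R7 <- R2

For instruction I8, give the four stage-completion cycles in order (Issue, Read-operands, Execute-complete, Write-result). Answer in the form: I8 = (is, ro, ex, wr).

I8 = (28, 29, 31, 32)

c1: I1 dispatched to M0
c2: I1 operands ready; I2 dispatched to M1
c3: I3 dispatched to A0
c4: I3 operands ready
c5: I3 complete
c7: I1 complete
c8: R1←I1
c9: I2 operands ready; I4 dispatched to M0
c10: R3←I3; I4 operands ready
c14: I2 complete
c15: R0←I2; I4 complete
c16: R1←I4
c17: I5 dispatched to A1
c18: I5 operands ready
c20: I5 complete
c21: R1←I5
c22: I6 dispatched to A0
c23: I6 operands ready; I7 dispatched to A1
c24: I6 complete; I7 operands ready
c25: R1←I6
c26: I7 complete
c27: R0←I7
c28: I8 dispatched to A1
c29: I8 operands ready
c31: I8 complete
c32: R7←I8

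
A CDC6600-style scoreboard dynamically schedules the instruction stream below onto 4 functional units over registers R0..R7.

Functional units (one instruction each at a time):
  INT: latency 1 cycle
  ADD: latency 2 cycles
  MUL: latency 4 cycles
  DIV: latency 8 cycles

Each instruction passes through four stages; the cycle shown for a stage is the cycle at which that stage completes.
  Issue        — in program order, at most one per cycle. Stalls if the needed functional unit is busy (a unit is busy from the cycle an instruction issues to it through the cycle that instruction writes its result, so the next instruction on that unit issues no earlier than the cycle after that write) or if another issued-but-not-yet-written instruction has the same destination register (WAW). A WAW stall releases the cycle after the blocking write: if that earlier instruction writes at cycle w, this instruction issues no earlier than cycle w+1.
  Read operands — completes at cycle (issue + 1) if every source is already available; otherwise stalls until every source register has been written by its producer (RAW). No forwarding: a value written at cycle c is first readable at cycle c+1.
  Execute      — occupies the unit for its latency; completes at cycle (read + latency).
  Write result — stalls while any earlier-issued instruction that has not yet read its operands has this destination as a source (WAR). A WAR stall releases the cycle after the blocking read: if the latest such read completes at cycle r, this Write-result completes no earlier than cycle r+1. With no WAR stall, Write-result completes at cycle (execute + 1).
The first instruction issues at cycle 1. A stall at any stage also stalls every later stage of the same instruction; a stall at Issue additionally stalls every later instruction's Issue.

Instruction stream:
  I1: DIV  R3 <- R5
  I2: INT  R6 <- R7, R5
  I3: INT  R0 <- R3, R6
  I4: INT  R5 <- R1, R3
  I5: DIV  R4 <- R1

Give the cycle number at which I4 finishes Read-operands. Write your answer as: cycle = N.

cycle = 16

c1: I1 dispatched to DIV
c2: I1 operands ready; I2 dispatched to INT
c3: I2 operands ready
c4: I2 complete
c5: R6←I2
c6: I3 dispatched to INT
c10: I1 complete
c11: R3←I1
c12: I3 operands ready
c13: I3 complete
c14: R0←I3
c15: I4 dispatched to INT
c16: I4 operands ready; I5 dispatched to DIV
c17: I4 complete; I5 operands ready
c18: R5←I4
c25: I5 complete
c26: R4←I5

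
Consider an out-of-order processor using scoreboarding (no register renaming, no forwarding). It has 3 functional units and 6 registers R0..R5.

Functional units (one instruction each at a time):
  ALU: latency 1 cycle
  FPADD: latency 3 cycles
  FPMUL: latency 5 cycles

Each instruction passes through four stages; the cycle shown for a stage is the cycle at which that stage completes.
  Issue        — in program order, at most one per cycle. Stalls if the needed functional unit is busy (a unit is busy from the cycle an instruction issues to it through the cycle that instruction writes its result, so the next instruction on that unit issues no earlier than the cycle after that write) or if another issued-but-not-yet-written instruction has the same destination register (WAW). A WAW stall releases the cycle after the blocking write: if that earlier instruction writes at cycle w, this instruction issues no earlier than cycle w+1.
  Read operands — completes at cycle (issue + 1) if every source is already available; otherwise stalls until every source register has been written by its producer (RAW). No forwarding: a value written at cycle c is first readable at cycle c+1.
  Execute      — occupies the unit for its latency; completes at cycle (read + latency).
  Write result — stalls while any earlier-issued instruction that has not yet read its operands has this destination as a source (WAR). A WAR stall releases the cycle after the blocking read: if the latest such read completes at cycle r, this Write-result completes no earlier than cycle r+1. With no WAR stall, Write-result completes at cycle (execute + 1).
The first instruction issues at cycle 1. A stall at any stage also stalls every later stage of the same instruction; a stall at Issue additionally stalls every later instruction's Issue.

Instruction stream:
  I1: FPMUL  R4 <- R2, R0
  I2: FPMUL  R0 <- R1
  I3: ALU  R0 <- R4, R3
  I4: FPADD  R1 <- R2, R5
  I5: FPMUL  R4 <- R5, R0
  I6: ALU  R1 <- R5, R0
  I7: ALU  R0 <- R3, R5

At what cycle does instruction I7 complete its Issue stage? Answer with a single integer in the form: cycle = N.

cycle = 28

  I1 | 1 | 2 | 7 | 8
  I2 | 9 | 10 | 15 | 16   struct: FPMUL busy until I1 writes@8
  I3 | 17 | 18 | 19 | 20   WAW R0: wait I2 write@16
  I4 | 18 | 19 | 22 | 23
  I5 | 19 | 21 | 26 | 27   RAW R0: wait I3 write@20
  I6 | 24 | 25 | 26 | 27   WAW R1: wait I4 write@23
  I7 | 28 | 29 | 30 | 31   struct: ALU busy until I6 writes@27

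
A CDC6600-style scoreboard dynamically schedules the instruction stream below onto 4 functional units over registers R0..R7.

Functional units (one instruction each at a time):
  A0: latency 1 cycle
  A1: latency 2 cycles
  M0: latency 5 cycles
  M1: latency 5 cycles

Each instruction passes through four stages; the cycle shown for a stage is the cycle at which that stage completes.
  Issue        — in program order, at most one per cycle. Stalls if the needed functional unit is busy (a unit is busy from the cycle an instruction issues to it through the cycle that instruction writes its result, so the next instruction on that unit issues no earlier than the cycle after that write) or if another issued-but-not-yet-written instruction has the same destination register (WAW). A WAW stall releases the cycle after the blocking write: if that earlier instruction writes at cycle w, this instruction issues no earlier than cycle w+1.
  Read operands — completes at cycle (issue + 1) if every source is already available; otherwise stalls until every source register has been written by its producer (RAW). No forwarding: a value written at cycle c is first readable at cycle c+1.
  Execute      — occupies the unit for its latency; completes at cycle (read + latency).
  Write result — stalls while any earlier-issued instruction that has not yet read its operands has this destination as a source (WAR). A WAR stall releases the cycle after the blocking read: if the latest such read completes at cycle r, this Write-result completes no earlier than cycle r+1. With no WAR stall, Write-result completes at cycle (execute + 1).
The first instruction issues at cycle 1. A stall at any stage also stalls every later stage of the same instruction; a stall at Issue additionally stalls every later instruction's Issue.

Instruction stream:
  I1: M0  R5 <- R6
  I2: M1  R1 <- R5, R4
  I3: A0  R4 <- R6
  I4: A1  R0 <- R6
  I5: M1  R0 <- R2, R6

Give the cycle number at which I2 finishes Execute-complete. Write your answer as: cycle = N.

c1: I1→M0
c2: I1 RO | I2→M1
c3: I3→A0
c4: I3 RO | I4→A1
c5: I3 EX | I4 RO
c7: I1 EX | I4 EX
c8: I1 WR R5 | I4 WR R0
c9: I2 RO
c10: I3 WR R4
c14: I2 EX
c15: I2 WR R1
c16: I5→M1
c17: I5 RO
c22: I5 EX
c23: I5 WR R0

cycle = 14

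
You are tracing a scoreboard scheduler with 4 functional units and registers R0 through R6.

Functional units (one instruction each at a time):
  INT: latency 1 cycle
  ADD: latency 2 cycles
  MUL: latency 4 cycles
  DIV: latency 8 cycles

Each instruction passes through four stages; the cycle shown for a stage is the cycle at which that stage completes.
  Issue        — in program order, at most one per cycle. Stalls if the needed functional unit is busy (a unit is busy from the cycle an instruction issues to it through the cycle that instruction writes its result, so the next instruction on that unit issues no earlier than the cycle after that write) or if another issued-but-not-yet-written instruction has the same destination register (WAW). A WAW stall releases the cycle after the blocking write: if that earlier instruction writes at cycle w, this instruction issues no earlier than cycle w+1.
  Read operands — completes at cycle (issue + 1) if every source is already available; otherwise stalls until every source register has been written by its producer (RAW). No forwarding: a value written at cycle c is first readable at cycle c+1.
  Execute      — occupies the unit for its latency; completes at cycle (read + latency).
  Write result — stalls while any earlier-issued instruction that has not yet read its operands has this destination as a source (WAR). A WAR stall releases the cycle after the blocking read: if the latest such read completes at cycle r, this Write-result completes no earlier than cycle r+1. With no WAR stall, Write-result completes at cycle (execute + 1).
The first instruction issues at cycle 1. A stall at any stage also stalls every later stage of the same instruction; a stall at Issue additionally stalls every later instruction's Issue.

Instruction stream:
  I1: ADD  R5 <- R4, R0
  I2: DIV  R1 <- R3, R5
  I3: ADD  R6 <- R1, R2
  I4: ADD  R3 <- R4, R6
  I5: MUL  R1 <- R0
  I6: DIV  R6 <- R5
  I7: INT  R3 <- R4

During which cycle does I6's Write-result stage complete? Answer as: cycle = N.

cycle = 32

[1] I1→ADD
[2] I1 RO, I2→DIV
[4] I1 EX
[5] I1 WR R5
[6] I2 RO, I3→ADD
[14] I2 EX
[15] I2 WR R1
[16] I3 RO
[18] I3 EX
[19] I3 WR R6
[20] I4→ADD
[21] I4 RO, I5→MUL
[22] I5 RO, I6→DIV
[23] I4 EX, I6 RO
[24] I4 WR R3
[25] I7→INT
[26] I5 EX, I7 RO
[27] I5 WR R1, I7 EX
[28] I7 WR R3
[31] I6 EX
[32] I6 WR R6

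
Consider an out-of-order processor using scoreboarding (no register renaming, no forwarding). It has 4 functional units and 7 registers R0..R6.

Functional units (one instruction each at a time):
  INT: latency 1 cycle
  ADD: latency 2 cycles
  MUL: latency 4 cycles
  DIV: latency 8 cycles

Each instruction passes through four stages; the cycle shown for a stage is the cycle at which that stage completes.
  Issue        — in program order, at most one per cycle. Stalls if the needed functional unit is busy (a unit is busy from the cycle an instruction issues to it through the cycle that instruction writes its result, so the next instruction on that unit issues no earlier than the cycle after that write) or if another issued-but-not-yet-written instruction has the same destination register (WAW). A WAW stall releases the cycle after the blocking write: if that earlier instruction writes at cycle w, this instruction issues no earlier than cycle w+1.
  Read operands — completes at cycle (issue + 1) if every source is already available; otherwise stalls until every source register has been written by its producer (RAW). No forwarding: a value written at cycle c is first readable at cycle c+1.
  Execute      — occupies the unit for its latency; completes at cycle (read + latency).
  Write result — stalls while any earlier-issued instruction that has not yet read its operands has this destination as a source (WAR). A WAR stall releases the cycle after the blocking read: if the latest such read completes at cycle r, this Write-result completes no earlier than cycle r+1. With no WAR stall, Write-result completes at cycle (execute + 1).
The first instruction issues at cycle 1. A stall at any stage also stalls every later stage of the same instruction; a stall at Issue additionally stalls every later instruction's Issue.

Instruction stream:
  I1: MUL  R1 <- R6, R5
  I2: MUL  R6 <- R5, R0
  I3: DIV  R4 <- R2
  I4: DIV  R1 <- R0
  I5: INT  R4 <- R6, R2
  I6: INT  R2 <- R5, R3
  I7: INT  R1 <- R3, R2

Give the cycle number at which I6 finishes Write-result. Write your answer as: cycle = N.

cycle = 28

c1: I1→MUL
c2: I1 RO
c6: I1 EX
c7: I1 WR R1
c8: I2→MUL
c9: I2 RO · I3→DIV
c10: I3 RO
c13: I2 EX
c14: I2 WR R6
c18: I3 EX
c19: I3 WR R4
c20: I4→DIV
c21: I4 RO · I5→INT
c22: I5 RO
c23: I5 EX
c24: I5 WR R4
c25: I6→INT
c26: I6 RO
c27: I6 EX
c28: I6 WR R2
c29: I4 EX
c30: I4 WR R1
c31: I7→INT
c32: I7 RO
c33: I7 EX
c34: I7 WR R1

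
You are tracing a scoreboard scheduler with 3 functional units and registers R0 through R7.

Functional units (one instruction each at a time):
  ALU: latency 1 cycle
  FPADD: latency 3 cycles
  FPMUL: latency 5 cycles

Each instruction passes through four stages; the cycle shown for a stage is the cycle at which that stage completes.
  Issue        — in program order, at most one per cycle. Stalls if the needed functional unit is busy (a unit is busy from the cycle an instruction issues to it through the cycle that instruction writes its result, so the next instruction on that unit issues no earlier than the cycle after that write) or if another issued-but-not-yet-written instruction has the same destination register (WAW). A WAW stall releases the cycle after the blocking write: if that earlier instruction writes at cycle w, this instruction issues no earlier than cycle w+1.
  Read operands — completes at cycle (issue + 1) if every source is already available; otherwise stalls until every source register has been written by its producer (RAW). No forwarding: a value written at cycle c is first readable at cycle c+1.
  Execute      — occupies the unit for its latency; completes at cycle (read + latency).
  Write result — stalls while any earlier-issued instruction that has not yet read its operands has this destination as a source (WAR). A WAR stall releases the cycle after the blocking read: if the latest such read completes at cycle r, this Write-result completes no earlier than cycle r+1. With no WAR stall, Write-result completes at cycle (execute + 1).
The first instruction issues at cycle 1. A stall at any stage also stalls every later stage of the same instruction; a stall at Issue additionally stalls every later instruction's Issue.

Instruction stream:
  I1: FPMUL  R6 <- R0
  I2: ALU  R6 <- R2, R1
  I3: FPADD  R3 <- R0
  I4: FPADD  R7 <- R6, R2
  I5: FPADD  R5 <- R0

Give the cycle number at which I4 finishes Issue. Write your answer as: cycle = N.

1) issue 1, read 2, done 7, write 8
2) issue 9, read 10, done 11, write 12  <WAW R6: wait I1 write@8>
3) issue 10, read 11, done 14, write 15
4) issue 16, read 17, done 20, write 21  <struct: FPADD busy until I3 writes@15>
5) issue 22, read 23, done 26, write 27  <struct: FPADD busy until I4 writes@21>

cycle = 16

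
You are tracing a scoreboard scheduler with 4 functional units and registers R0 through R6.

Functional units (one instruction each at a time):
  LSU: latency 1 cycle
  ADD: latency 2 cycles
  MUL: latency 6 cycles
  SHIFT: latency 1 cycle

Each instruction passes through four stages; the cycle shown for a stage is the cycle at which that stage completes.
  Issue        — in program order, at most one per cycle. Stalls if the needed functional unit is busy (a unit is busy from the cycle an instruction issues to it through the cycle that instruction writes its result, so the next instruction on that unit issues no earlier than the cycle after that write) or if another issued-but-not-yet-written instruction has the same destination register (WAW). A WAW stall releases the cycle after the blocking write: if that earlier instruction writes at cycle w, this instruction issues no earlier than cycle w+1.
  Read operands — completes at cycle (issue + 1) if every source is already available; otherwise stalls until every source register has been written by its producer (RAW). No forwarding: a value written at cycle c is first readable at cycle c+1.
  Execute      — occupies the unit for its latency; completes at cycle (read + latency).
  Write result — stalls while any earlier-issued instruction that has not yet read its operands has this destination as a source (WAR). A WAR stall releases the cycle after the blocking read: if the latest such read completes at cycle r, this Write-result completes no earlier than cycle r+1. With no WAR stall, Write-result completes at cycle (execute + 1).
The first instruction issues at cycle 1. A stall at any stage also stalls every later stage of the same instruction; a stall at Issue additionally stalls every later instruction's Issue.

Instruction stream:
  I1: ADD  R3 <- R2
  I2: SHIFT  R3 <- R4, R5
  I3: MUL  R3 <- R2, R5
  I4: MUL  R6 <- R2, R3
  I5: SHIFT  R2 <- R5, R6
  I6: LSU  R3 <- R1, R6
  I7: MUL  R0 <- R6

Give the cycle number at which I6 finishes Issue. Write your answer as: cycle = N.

cycle = 21

I1  is:1  ro:2  ex:4  wr:5
I2  is:6  ro:7  ex:8  wr:9  — WAW R3: wait I1 write@5
I3  is:10  ro:11  ex:17  wr:18  — WAW R3: wait I2 write@9
I4  is:19  ro:20  ex:26  wr:27  — struct: MUL busy until I3 writes@18
I5  is:20  ro:28  ex:29  wr:30  — RAW R6: wait I4 write@27
I6  is:21  ro:28  ex:29  wr:30  — RAW R6: wait I4 write@27
I7  is:28  ro:29  ex:35  wr:36  — struct: MUL busy until I4 writes@27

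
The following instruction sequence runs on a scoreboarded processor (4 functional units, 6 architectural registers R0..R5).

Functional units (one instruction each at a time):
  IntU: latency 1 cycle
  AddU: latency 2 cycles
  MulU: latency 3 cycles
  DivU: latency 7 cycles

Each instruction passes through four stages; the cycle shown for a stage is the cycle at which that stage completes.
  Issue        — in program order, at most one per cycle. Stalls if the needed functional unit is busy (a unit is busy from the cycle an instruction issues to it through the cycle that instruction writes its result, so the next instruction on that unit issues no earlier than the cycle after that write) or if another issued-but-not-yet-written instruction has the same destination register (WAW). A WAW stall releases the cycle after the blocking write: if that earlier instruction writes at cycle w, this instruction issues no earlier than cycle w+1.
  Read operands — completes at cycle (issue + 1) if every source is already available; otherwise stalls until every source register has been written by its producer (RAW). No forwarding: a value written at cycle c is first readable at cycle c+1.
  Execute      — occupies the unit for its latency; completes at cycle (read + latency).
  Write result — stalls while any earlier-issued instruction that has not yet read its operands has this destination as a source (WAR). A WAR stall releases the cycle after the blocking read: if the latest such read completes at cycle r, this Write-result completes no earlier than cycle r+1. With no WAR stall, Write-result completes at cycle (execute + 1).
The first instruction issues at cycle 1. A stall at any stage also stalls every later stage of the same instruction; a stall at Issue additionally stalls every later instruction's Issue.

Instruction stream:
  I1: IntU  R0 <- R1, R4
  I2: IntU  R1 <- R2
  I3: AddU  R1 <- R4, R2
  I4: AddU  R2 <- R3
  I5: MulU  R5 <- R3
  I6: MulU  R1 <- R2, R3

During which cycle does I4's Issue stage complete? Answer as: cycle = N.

  I1 | 1 | 2 | 3 | 4
  I2 | 5 | 6 | 7 | 8   struct: IntU busy until I1 writes@4
  I3 | 9 | 10 | 12 | 13   WAW R1: wait I2 write@8
  I4 | 14 | 15 | 17 | 18   struct: AddU busy until I3 writes@13
  I5 | 15 | 16 | 19 | 20
  I6 | 21 | 22 | 25 | 26   struct: MulU busy until I5 writes@20

cycle = 14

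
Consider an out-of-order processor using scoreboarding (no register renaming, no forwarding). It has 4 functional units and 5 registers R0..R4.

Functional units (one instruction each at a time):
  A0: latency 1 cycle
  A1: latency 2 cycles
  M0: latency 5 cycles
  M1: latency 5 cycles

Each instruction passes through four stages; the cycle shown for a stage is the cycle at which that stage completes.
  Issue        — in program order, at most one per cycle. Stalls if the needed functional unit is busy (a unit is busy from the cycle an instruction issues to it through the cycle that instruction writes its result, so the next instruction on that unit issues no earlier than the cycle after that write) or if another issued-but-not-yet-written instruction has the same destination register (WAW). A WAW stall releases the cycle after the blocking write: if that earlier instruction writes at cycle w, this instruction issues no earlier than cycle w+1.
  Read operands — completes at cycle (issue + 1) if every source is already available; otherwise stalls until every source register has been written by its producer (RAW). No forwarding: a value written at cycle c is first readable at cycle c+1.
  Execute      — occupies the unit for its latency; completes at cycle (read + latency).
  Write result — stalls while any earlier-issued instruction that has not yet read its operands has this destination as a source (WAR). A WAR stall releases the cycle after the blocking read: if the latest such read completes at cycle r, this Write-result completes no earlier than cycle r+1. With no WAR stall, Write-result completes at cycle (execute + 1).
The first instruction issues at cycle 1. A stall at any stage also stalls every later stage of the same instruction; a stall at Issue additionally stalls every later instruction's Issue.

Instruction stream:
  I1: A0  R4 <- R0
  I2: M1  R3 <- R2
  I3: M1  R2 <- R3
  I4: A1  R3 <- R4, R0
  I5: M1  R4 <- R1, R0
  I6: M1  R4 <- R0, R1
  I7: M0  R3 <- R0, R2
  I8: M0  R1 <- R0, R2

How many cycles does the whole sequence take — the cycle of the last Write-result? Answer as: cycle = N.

cycle = 42

1) issue 1, read 2, done 3, write 4
2) issue 2, read 3, done 8, write 9
3) issue 10, read 11, done 16, write 17  <struct: M1 busy until I2 writes@9>
4) issue 11, read 12, done 14, write 15
5) issue 18, read 19, done 24, write 25  <struct: M1 busy until I3 writes@17>
6) issue 26, read 27, done 32, write 33  <struct: M1 busy until I5 writes@25>
7) issue 27, read 28, done 33, write 34
8) issue 35, read 36, done 41, write 42  <struct: M0 busy until I7 writes@34>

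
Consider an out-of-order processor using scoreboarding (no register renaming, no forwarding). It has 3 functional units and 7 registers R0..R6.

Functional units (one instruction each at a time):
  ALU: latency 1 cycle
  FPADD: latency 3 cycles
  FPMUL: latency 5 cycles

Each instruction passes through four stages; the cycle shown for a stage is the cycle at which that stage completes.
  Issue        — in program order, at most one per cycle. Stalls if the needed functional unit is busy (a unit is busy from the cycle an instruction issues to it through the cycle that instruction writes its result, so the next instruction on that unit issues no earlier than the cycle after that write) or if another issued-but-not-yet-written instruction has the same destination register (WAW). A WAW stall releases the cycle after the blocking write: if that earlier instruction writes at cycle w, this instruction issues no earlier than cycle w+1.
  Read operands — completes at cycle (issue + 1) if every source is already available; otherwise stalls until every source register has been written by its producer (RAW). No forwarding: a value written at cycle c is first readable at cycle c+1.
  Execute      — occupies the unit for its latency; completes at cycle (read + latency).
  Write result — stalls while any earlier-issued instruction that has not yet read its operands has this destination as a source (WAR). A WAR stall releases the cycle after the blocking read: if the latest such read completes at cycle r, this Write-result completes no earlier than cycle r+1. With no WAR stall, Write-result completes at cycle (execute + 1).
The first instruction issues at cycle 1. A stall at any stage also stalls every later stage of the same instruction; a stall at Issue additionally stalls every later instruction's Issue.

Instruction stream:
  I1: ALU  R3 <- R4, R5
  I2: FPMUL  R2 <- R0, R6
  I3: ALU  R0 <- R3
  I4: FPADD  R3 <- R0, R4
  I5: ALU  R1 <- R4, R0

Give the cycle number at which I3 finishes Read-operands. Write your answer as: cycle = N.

cycle 1: I1 issues→ALU
cycle 2: I1 reads · I2 issues→FPMUL
cycle 3: I1 exec-done · I2 reads
cycle 4: I1 writes R3
cycle 5: I3 issues→ALU
cycle 6: I3 reads · I4 issues→FPADD
cycle 7: I3 exec-done
cycle 8: I2 exec-done · I3 writes R0
cycle 9: I2 writes R2 · I4 reads · I5 issues→ALU
cycle 10: I5 reads
cycle 11: I5 exec-done
cycle 12: I4 exec-done · I5 writes R1
cycle 13: I4 writes R3

cycle = 6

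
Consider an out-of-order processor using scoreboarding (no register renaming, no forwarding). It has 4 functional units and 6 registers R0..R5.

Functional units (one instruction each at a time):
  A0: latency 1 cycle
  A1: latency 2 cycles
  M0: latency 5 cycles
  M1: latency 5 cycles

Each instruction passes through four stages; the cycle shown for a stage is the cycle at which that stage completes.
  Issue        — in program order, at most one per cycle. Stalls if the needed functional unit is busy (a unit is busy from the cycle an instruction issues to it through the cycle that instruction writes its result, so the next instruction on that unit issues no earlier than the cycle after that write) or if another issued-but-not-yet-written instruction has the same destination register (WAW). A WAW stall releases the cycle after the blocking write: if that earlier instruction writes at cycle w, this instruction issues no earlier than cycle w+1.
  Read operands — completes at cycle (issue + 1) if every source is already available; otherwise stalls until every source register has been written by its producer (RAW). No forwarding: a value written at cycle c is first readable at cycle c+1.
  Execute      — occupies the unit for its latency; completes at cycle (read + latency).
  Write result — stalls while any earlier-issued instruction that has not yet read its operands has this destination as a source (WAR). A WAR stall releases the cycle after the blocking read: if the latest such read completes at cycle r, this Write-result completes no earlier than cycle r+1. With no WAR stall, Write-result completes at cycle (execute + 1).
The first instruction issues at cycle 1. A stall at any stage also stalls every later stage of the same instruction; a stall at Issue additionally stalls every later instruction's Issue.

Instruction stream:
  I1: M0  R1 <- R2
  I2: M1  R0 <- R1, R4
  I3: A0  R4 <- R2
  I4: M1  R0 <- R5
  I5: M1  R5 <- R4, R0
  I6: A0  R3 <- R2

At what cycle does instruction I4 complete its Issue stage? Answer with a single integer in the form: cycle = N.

cycle = 16

c1: I1→M0
c2: I1 RO · I2→M1
c3: I3→A0
c4: I3 RO
c5: I3 EX
c7: I1 EX
c8: I1 WR R1
c9: I2 RO
c10: I3 WR R4
c14: I2 EX
c15: I2 WR R0
c16: I4→M1
c17: I4 RO
c22: I4 EX
c23: I4 WR R0
c24: I5→M1
c25: I5 RO · I6→A0
c26: I6 RO
c27: I6 EX
c28: I6 WR R3
c30: I5 EX
c31: I5 WR R5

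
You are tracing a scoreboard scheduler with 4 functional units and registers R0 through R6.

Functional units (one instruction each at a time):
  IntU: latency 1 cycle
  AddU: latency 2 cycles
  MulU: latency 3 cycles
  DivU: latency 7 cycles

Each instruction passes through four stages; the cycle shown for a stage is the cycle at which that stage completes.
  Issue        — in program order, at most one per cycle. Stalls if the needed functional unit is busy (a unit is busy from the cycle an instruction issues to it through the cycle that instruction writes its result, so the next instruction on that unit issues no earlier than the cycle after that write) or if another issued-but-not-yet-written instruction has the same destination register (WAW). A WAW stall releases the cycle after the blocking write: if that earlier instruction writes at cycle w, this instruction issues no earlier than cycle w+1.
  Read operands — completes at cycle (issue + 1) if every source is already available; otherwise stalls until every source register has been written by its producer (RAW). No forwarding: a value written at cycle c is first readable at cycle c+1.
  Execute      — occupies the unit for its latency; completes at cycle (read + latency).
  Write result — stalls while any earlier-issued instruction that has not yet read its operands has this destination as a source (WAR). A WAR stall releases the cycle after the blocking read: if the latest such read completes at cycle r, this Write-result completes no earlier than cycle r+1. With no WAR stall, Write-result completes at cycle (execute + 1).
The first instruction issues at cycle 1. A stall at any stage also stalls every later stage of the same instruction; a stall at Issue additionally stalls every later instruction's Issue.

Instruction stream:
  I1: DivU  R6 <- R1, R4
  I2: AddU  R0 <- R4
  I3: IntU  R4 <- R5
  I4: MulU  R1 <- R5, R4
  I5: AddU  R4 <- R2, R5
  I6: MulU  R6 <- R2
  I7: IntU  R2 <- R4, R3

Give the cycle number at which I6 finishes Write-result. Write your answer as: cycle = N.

I1: IS=1 RO=2 EX=9 WR=10
I2: IS=2 RO=3 EX=5 WR=6
I3: IS=3 RO=4 EX=5 WR=6
I4: IS=4 RO=7 EX=10 WR=11  [RAW R4: wait I3 write@6]
I5: IS=7 RO=8 EX=10 WR=11  [WAW R4: wait I3 write@6]
I6: IS=12 RO=13 EX=16 WR=17  [struct: MulU busy until I4 writes@11]
I7: IS=13 RO=14 EX=15 WR=16

cycle = 17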